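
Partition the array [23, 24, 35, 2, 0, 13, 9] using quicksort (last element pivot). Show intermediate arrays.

Partition 1: pivot=9 at index 2 -> [2, 0, 9, 23, 24, 13, 35]
Partition 2: pivot=0 at index 0 -> [0, 2, 9, 23, 24, 13, 35]
Partition 3: pivot=35 at index 6 -> [0, 2, 9, 23, 24, 13, 35]
Partition 4: pivot=13 at index 3 -> [0, 2, 9, 13, 24, 23, 35]
Partition 5: pivot=23 at index 4 -> [0, 2, 9, 13, 23, 24, 35]


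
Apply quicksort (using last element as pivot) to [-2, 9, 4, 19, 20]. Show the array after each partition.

Partition 1: pivot=20 at index 4 -> [-2, 9, 4, 19, 20]
Partition 2: pivot=19 at index 3 -> [-2, 9, 4, 19, 20]
Partition 3: pivot=4 at index 1 -> [-2, 4, 9, 19, 20]


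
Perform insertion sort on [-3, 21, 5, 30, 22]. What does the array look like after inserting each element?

First element -3 is already 'sorted'
Insert 21: shifted 0 elements -> [-3, 21, 5, 30, 22]
Insert 5: shifted 1 elements -> [-3, 5, 21, 30, 22]
Insert 30: shifted 0 elements -> [-3, 5, 21, 30, 22]
Insert 22: shifted 1 elements -> [-3, 5, 21, 22, 30]


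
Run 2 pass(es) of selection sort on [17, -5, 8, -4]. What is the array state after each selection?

Pass 1: Select minimum -5 at index 1, swap -> [-5, 17, 8, -4]
Pass 2: Select minimum -4 at index 3, swap -> [-5, -4, 8, 17]


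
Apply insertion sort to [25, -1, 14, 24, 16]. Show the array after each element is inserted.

First element 25 is already 'sorted'
Insert -1: shifted 1 elements -> [-1, 25, 14, 24, 16]
Insert 14: shifted 1 elements -> [-1, 14, 25, 24, 16]
Insert 24: shifted 1 elements -> [-1, 14, 24, 25, 16]
Insert 16: shifted 2 elements -> [-1, 14, 16, 24, 25]


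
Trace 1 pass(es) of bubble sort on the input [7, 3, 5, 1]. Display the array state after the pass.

After pass 1: [3, 5, 1, 7] (3 swaps)
Total swaps: 3


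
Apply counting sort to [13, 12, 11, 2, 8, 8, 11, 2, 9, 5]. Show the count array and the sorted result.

Count array: [0, 0, 2, 0, 0, 1, 0, 0, 2, 1, 0, 2, 1, 1]
(count[i] = number of elements equal to i)
Cumulative count: [0, 0, 2, 2, 2, 3, 3, 3, 5, 6, 6, 8, 9, 10]
Sorted: [2, 2, 5, 8, 8, 9, 11, 11, 12, 13]


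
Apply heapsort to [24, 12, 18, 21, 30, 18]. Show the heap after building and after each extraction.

Build heap: [30, 24, 18, 21, 12, 18]
Extract 30: [24, 21, 18, 18, 12, 30]
Extract 24: [21, 18, 18, 12, 24, 30]
Extract 21: [18, 12, 18, 21, 24, 30]
Extract 18: [18, 12, 18, 21, 24, 30]
Extract 18: [12, 18, 18, 21, 24, 30]


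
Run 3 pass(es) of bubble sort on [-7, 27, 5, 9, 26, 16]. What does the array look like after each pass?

After pass 1: [-7, 5, 9, 26, 16, 27] (4 swaps)
After pass 2: [-7, 5, 9, 16, 26, 27] (1 swaps)
After pass 3: [-7, 5, 9, 16, 26, 27] (0 swaps)
Total swaps: 5


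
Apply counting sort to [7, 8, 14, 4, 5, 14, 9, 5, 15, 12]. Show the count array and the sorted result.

Count array: [0, 0, 0, 0, 1, 2, 0, 1, 1, 1, 0, 0, 1, 0, 2, 1]
(count[i] = number of elements equal to i)
Cumulative count: [0, 0, 0, 0, 1, 3, 3, 4, 5, 6, 6, 6, 7, 7, 9, 10]
Sorted: [4, 5, 5, 7, 8, 9, 12, 14, 14, 15]


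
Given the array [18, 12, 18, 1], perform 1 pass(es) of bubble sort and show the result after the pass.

After pass 1: [12, 18, 1, 18] (2 swaps)
Total swaps: 2


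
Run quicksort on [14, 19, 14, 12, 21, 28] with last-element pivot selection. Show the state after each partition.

Partition 1: pivot=28 at index 5 -> [14, 19, 14, 12, 21, 28]
Partition 2: pivot=21 at index 4 -> [14, 19, 14, 12, 21, 28]
Partition 3: pivot=12 at index 0 -> [12, 19, 14, 14, 21, 28]
Partition 4: pivot=14 at index 2 -> [12, 14, 14, 19, 21, 28]


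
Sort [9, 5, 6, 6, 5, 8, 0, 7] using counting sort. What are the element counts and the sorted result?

Count array: [1, 0, 0, 0, 0, 2, 2, 1, 1, 1]
(count[i] = number of elements equal to i)
Cumulative count: [1, 1, 1, 1, 1, 3, 5, 6, 7, 8]
Sorted: [0, 5, 5, 6, 6, 7, 8, 9]


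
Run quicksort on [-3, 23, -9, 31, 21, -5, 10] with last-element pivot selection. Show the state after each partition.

Partition 1: pivot=10 at index 3 -> [-3, -9, -5, 10, 21, 23, 31]
Partition 2: pivot=-5 at index 1 -> [-9, -5, -3, 10, 21, 23, 31]
Partition 3: pivot=31 at index 6 -> [-9, -5, -3, 10, 21, 23, 31]
Partition 4: pivot=23 at index 5 -> [-9, -5, -3, 10, 21, 23, 31]


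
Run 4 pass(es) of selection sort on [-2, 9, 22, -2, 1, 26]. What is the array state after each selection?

Pass 1: Select minimum -2 at index 0, swap -> [-2, 9, 22, -2, 1, 26]
Pass 2: Select minimum -2 at index 3, swap -> [-2, -2, 22, 9, 1, 26]
Pass 3: Select minimum 1 at index 4, swap -> [-2, -2, 1, 9, 22, 26]
Pass 4: Select minimum 9 at index 3, swap -> [-2, -2, 1, 9, 22, 26]


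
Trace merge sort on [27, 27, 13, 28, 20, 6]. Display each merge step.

Divide and conquer:
  Merge [27] + [13] -> [13, 27]
  Merge [27] + [13, 27] -> [13, 27, 27]
  Merge [20] + [6] -> [6, 20]
  Merge [28] + [6, 20] -> [6, 20, 28]
  Merge [13, 27, 27] + [6, 20, 28] -> [6, 13, 20, 27, 27, 28]


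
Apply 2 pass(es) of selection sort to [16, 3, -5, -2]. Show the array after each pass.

Pass 1: Select minimum -5 at index 2, swap -> [-5, 3, 16, -2]
Pass 2: Select minimum -2 at index 3, swap -> [-5, -2, 16, 3]


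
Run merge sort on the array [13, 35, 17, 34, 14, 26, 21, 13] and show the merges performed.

Divide and conquer:
  Merge [13] + [35] -> [13, 35]
  Merge [17] + [34] -> [17, 34]
  Merge [13, 35] + [17, 34] -> [13, 17, 34, 35]
  Merge [14] + [26] -> [14, 26]
  Merge [21] + [13] -> [13, 21]
  Merge [14, 26] + [13, 21] -> [13, 14, 21, 26]
  Merge [13, 17, 34, 35] + [13, 14, 21, 26] -> [13, 13, 14, 17, 21, 26, 34, 35]


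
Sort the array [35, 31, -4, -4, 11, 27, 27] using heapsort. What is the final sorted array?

Build heap: [35, 31, 27, -4, 11, -4, 27]
Extract 35: [31, 27, 27, -4, 11, -4, 35]
Extract 31: [27, 11, 27, -4, -4, 31, 35]
Extract 27: [27, 11, -4, -4, 27, 31, 35]
Extract 27: [11, -4, -4, 27, 27, 31, 35]
Extract 11: [-4, -4, 11, 27, 27, 31, 35]
Extract -4: [-4, -4, 11, 27, 27, 31, 35]


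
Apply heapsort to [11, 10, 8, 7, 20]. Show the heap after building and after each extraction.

Build heap: [20, 11, 8, 7, 10]
Extract 20: [11, 10, 8, 7, 20]
Extract 11: [10, 7, 8, 11, 20]
Extract 10: [8, 7, 10, 11, 20]
Extract 8: [7, 8, 10, 11, 20]


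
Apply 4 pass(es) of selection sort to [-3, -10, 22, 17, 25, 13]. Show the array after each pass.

Pass 1: Select minimum -10 at index 1, swap -> [-10, -3, 22, 17, 25, 13]
Pass 2: Select minimum -3 at index 1, swap -> [-10, -3, 22, 17, 25, 13]
Pass 3: Select minimum 13 at index 5, swap -> [-10, -3, 13, 17, 25, 22]
Pass 4: Select minimum 17 at index 3, swap -> [-10, -3, 13, 17, 25, 22]


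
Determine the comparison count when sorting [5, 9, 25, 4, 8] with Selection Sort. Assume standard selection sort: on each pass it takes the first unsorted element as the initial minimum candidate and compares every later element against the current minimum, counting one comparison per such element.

Pass 1: scan indices 1..4 for the minimum = 4 comparison(s); min is 4, place at index 0 -> [4, 9, 25, 5, 8]
Pass 2: scan indices 2..4 for the minimum = 3 comparison(s); min is 5, place at index 1 -> [4, 5, 25, 9, 8]
Pass 3: scan indices 3..4 for the minimum = 2 comparison(s); min is 8, place at index 2 -> [4, 5, 8, 9, 25]
Pass 4: scan indices 4..4 for the minimum = 1 comparison(s); min is 9, place at index 3 -> [4, 5, 8, 9, 25]
Selection sort always scans the whole unsorted suffix, so the count is (n-1) + (n-2) + ... + 1 = n(n-1)/2 = 5*4/2 = 10 regardless of the input order.
Total comparisons: 4 + 3 + 2 + 1 = 10


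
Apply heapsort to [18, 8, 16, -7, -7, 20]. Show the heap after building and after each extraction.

Build heap: [20, 8, 18, -7, -7, 16]
Extract 20: [18, 8, 16, -7, -7, 20]
Extract 18: [16, 8, -7, -7, 18, 20]
Extract 16: [8, -7, -7, 16, 18, 20]
Extract 8: [-7, -7, 8, 16, 18, 20]
Extract -7: [-7, -7, 8, 16, 18, 20]


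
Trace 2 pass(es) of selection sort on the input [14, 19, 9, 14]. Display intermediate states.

Pass 1: Select minimum 9 at index 2, swap -> [9, 19, 14, 14]
Pass 2: Select minimum 14 at index 2, swap -> [9, 14, 19, 14]


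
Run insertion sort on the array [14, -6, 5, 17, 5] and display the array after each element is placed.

First element 14 is already 'sorted'
Insert -6: shifted 1 elements -> [-6, 14, 5, 17, 5]
Insert 5: shifted 1 elements -> [-6, 5, 14, 17, 5]
Insert 17: shifted 0 elements -> [-6, 5, 14, 17, 5]
Insert 5: shifted 2 elements -> [-6, 5, 5, 14, 17]


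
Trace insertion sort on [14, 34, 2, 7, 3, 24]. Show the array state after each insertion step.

First element 14 is already 'sorted'
Insert 34: shifted 0 elements -> [14, 34, 2, 7, 3, 24]
Insert 2: shifted 2 elements -> [2, 14, 34, 7, 3, 24]
Insert 7: shifted 2 elements -> [2, 7, 14, 34, 3, 24]
Insert 3: shifted 3 elements -> [2, 3, 7, 14, 34, 24]
Insert 24: shifted 1 elements -> [2, 3, 7, 14, 24, 34]


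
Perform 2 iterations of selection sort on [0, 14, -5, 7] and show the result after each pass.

Pass 1: Select minimum -5 at index 2, swap -> [-5, 14, 0, 7]
Pass 2: Select minimum 0 at index 2, swap -> [-5, 0, 14, 7]


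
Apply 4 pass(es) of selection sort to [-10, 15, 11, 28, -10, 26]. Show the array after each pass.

Pass 1: Select minimum -10 at index 0, swap -> [-10, 15, 11, 28, -10, 26]
Pass 2: Select minimum -10 at index 4, swap -> [-10, -10, 11, 28, 15, 26]
Pass 3: Select minimum 11 at index 2, swap -> [-10, -10, 11, 28, 15, 26]
Pass 4: Select minimum 15 at index 4, swap -> [-10, -10, 11, 15, 28, 26]


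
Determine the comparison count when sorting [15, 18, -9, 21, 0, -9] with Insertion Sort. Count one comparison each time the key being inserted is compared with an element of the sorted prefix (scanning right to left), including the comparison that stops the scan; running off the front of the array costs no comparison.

Insert 18: 15 <= 18 (stop) = 1 comparison(s) -> [15, 18, -9, 21, 0, -9]
Insert -9: 18 > -9 (shift), 15 > -9 (shift), reached front = 2 comparison(s) -> [-9, 15, 18, 21, 0, -9]
Insert 21: 18 <= 21 (stop) = 1 comparison(s) -> [-9, 15, 18, 21, 0, -9]
Insert 0: 21 > 0 (shift), 18 > 0 (shift), 15 > 0 (shift), -9 <= 0 (stop) = 4 comparison(s) -> [-9, 0, 15, 18, 21, -9]
Insert -9: 21 > -9 (shift), 18 > -9 (shift), 15 > -9 (shift), 0 > -9 (shift), -9 <= -9 (stop) = 5 comparison(s) -> [-9, -9, 0, 15, 18, 21]
Total comparisons: 1 + 2 + 1 + 4 + 5 = 13


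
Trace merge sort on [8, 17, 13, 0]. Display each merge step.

Divide and conquer:
  Merge [8] + [17] -> [8, 17]
  Merge [13] + [0] -> [0, 13]
  Merge [8, 17] + [0, 13] -> [0, 8, 13, 17]


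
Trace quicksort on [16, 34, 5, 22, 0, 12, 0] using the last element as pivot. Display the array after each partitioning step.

Partition 1: pivot=0 at index 1 -> [0, 0, 5, 22, 16, 12, 34]
Partition 2: pivot=34 at index 6 -> [0, 0, 5, 22, 16, 12, 34]
Partition 3: pivot=12 at index 3 -> [0, 0, 5, 12, 16, 22, 34]
Partition 4: pivot=22 at index 5 -> [0, 0, 5, 12, 16, 22, 34]


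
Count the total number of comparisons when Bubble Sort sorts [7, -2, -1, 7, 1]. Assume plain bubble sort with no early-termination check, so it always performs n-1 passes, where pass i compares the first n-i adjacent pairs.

Pass 1: compare adjacent pairs (0,1)..(3,4) = 4 comparison(s), 3 swap(s) -> [-2, -1, 7, 1, 7]
Pass 2: compare adjacent pairs (0,1)..(2,3) = 3 comparison(s), 1 swap(s) -> [-2, -1, 1, 7, 7]
Pass 3: compare adjacent pairs (0,1)..(1,2) = 2 comparison(s), 0 swap(s) -> [-2, -1, 1, 7, 7]
Pass 4: compare adjacent pairs (0,1)..(0,1) = 1 comparison(s), 0 swap(s) -> [-2, -1, 1, 7, 7]
Total comparisons: 4 + 3 + 2 + 1 = 10


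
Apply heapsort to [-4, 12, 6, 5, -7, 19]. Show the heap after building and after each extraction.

Build heap: [19, 12, 6, 5, -7, -4]
Extract 19: [12, 5, 6, -4, -7, 19]
Extract 12: [6, 5, -7, -4, 12, 19]
Extract 6: [5, -4, -7, 6, 12, 19]
Extract 5: [-4, -7, 5, 6, 12, 19]
Extract -4: [-7, -4, 5, 6, 12, 19]


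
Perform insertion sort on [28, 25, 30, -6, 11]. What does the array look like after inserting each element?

First element 28 is already 'sorted'
Insert 25: shifted 1 elements -> [25, 28, 30, -6, 11]
Insert 30: shifted 0 elements -> [25, 28, 30, -6, 11]
Insert -6: shifted 3 elements -> [-6, 25, 28, 30, 11]
Insert 11: shifted 3 elements -> [-6, 11, 25, 28, 30]


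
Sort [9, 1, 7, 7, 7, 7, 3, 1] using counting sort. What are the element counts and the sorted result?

Count array: [0, 2, 0, 1, 0, 0, 0, 4, 0, 1]
(count[i] = number of elements equal to i)
Cumulative count: [0, 2, 2, 3, 3, 3, 3, 7, 7, 8]
Sorted: [1, 1, 3, 7, 7, 7, 7, 9]


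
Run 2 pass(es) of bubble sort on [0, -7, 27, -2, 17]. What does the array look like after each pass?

After pass 1: [-7, 0, -2, 17, 27] (3 swaps)
After pass 2: [-7, -2, 0, 17, 27] (1 swaps)
Total swaps: 4


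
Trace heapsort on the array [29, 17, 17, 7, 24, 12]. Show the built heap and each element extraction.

Build heap: [29, 24, 17, 7, 17, 12]
Extract 29: [24, 17, 17, 7, 12, 29]
Extract 24: [17, 12, 17, 7, 24, 29]
Extract 17: [17, 12, 7, 17, 24, 29]
Extract 17: [12, 7, 17, 17, 24, 29]
Extract 12: [7, 12, 17, 17, 24, 29]


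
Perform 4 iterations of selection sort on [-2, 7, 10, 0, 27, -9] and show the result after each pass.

Pass 1: Select minimum -9 at index 5, swap -> [-9, 7, 10, 0, 27, -2]
Pass 2: Select minimum -2 at index 5, swap -> [-9, -2, 10, 0, 27, 7]
Pass 3: Select minimum 0 at index 3, swap -> [-9, -2, 0, 10, 27, 7]
Pass 4: Select minimum 7 at index 5, swap -> [-9, -2, 0, 7, 27, 10]


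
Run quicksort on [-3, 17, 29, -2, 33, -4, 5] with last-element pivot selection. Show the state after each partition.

Partition 1: pivot=5 at index 3 -> [-3, -2, -4, 5, 33, 29, 17]
Partition 2: pivot=-4 at index 0 -> [-4, -2, -3, 5, 33, 29, 17]
Partition 3: pivot=-3 at index 1 -> [-4, -3, -2, 5, 33, 29, 17]
Partition 4: pivot=17 at index 4 -> [-4, -3, -2, 5, 17, 29, 33]
Partition 5: pivot=33 at index 6 -> [-4, -3, -2, 5, 17, 29, 33]


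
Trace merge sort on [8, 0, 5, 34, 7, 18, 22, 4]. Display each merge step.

Divide and conquer:
  Merge [8] + [0] -> [0, 8]
  Merge [5] + [34] -> [5, 34]
  Merge [0, 8] + [5, 34] -> [0, 5, 8, 34]
  Merge [7] + [18] -> [7, 18]
  Merge [22] + [4] -> [4, 22]
  Merge [7, 18] + [4, 22] -> [4, 7, 18, 22]
  Merge [0, 5, 8, 34] + [4, 7, 18, 22] -> [0, 4, 5, 7, 8, 18, 22, 34]


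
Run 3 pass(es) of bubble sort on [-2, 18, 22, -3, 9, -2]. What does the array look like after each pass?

After pass 1: [-2, 18, -3, 9, -2, 22] (3 swaps)
After pass 2: [-2, -3, 9, -2, 18, 22] (3 swaps)
After pass 3: [-3, -2, -2, 9, 18, 22] (2 swaps)
Total swaps: 8


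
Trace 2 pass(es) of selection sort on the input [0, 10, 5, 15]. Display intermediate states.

Pass 1: Select minimum 0 at index 0, swap -> [0, 10, 5, 15]
Pass 2: Select minimum 5 at index 2, swap -> [0, 5, 10, 15]


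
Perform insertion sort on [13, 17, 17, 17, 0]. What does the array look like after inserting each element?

First element 13 is already 'sorted'
Insert 17: shifted 0 elements -> [13, 17, 17, 17, 0]
Insert 17: shifted 0 elements -> [13, 17, 17, 17, 0]
Insert 17: shifted 0 elements -> [13, 17, 17, 17, 0]
Insert 0: shifted 4 elements -> [0, 13, 17, 17, 17]


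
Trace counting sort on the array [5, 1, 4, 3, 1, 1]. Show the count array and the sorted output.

Count array: [0, 3, 0, 1, 1, 1]
(count[i] = number of elements equal to i)
Cumulative count: [0, 3, 3, 4, 5, 6]
Sorted: [1, 1, 1, 3, 4, 5]


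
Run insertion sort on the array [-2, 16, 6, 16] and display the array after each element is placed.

First element -2 is already 'sorted'
Insert 16: shifted 0 elements -> [-2, 16, 6, 16]
Insert 6: shifted 1 elements -> [-2, 6, 16, 16]
Insert 16: shifted 0 elements -> [-2, 6, 16, 16]


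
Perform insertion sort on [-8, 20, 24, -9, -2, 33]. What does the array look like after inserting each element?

First element -8 is already 'sorted'
Insert 20: shifted 0 elements -> [-8, 20, 24, -9, -2, 33]
Insert 24: shifted 0 elements -> [-8, 20, 24, -9, -2, 33]
Insert -9: shifted 3 elements -> [-9, -8, 20, 24, -2, 33]
Insert -2: shifted 2 elements -> [-9, -8, -2, 20, 24, 33]
Insert 33: shifted 0 elements -> [-9, -8, -2, 20, 24, 33]


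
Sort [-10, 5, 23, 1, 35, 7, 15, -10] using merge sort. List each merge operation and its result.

Divide and conquer:
  Merge [-10] + [5] -> [-10, 5]
  Merge [23] + [1] -> [1, 23]
  Merge [-10, 5] + [1, 23] -> [-10, 1, 5, 23]
  Merge [35] + [7] -> [7, 35]
  Merge [15] + [-10] -> [-10, 15]
  Merge [7, 35] + [-10, 15] -> [-10, 7, 15, 35]
  Merge [-10, 1, 5, 23] + [-10, 7, 15, 35] -> [-10, -10, 1, 5, 7, 15, 23, 35]


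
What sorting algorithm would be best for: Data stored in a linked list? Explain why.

Best choice: Merge sort
Reason: Merge sort doesn't require random access; can be done in O(1) extra space for linked lists


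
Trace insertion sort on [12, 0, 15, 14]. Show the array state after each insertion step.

First element 12 is already 'sorted'
Insert 0: shifted 1 elements -> [0, 12, 15, 14]
Insert 15: shifted 0 elements -> [0, 12, 15, 14]
Insert 14: shifted 1 elements -> [0, 12, 14, 15]


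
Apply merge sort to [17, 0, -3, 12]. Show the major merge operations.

Divide and conquer:
  Merge [17] + [0] -> [0, 17]
  Merge [-3] + [12] -> [-3, 12]
  Merge [0, 17] + [-3, 12] -> [-3, 0, 12, 17]


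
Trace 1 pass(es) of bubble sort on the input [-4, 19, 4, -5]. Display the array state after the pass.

After pass 1: [-4, 4, -5, 19] (2 swaps)
Total swaps: 2


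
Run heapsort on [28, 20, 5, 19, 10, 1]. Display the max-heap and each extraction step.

Build heap: [28, 20, 5, 19, 10, 1]
Extract 28: [20, 19, 5, 1, 10, 28]
Extract 20: [19, 10, 5, 1, 20, 28]
Extract 19: [10, 1, 5, 19, 20, 28]
Extract 10: [5, 1, 10, 19, 20, 28]
Extract 5: [1, 5, 10, 19, 20, 28]


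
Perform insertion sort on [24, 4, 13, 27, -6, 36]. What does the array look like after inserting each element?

First element 24 is already 'sorted'
Insert 4: shifted 1 elements -> [4, 24, 13, 27, -6, 36]
Insert 13: shifted 1 elements -> [4, 13, 24, 27, -6, 36]
Insert 27: shifted 0 elements -> [4, 13, 24, 27, -6, 36]
Insert -6: shifted 4 elements -> [-6, 4, 13, 24, 27, 36]
Insert 36: shifted 0 elements -> [-6, 4, 13, 24, 27, 36]


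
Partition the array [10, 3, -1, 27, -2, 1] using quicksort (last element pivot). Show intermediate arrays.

Partition 1: pivot=1 at index 2 -> [-1, -2, 1, 27, 3, 10]
Partition 2: pivot=-2 at index 0 -> [-2, -1, 1, 27, 3, 10]
Partition 3: pivot=10 at index 4 -> [-2, -1, 1, 3, 10, 27]


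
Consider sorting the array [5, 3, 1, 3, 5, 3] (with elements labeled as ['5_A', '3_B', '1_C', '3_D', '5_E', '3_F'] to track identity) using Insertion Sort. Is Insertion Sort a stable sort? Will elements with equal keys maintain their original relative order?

Trace Insertion Sort on the labeled array (the key is the number; the letter only tracks identity):
  Insert 3_B at index 0: [3_B, 5_A, 1_C, 3_D, 5_E, 3_F]
  Insert 1_C at index 0: [1_C, 3_B, 5_A, 3_D, 5_E, 3_F]
  Insert 3_D at index 2: [1_C, 3_B, 3_D, 5_A, 5_E, 3_F]
  Insert 5_E at index 4: [1_C, 3_B, 3_D, 5_A, 5_E, 3_F]
  Insert 3_F at index 3: [1_C, 3_B, 3_D, 3_F, 5_A, 5_E]
Final order: [1_C, 3_B, 3_D, 3_F, 5_A, 5_E]
Equal keys:
  value 3: originally 3_B, 3_D, 3_F; after sorting 3_B, 3_D, 3_F -> order preserved
  value 5: originally 5_A, 5_E; after sorting 5_A, 5_E -> order preserved
All equal keys kept their original relative order. Insertion Sort is stable: elements are shifted only while they are strictly greater than the key, so a key is inserted after any equal elements already placed.
Answer: Stable


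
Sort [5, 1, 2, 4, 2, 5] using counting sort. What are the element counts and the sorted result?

Count array: [0, 1, 2, 0, 1, 2]
(count[i] = number of elements equal to i)
Cumulative count: [0, 1, 3, 3, 4, 6]
Sorted: [1, 2, 2, 4, 5, 5]


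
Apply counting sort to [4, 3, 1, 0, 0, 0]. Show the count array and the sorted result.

Count array: [3, 1, 0, 1, 1]
(count[i] = number of elements equal to i)
Cumulative count: [3, 4, 4, 5, 6]
Sorted: [0, 0, 0, 1, 3, 4]


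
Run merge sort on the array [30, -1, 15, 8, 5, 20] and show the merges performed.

Divide and conquer:
  Merge [-1] + [15] -> [-1, 15]
  Merge [30] + [-1, 15] -> [-1, 15, 30]
  Merge [5] + [20] -> [5, 20]
  Merge [8] + [5, 20] -> [5, 8, 20]
  Merge [-1, 15, 30] + [5, 8, 20] -> [-1, 5, 8, 15, 20, 30]


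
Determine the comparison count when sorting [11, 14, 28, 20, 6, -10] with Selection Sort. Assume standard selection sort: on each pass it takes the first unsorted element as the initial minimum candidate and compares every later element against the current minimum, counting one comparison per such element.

Pass 1: scan indices 1..5 for the minimum = 5 comparison(s); min is -10, place at index 0 -> [-10, 14, 28, 20, 6, 11]
Pass 2: scan indices 2..5 for the minimum = 4 comparison(s); min is 6, place at index 1 -> [-10, 6, 28, 20, 14, 11]
Pass 3: scan indices 3..5 for the minimum = 3 comparison(s); min is 11, place at index 2 -> [-10, 6, 11, 20, 14, 28]
Pass 4: scan indices 4..5 for the minimum = 2 comparison(s); min is 14, place at index 3 -> [-10, 6, 11, 14, 20, 28]
Pass 5: scan indices 5..5 for the minimum = 1 comparison(s); min is 20, place at index 4 -> [-10, 6, 11, 14, 20, 28]
Selection sort always scans the whole unsorted suffix, so the count is (n-1) + (n-2) + ... + 1 = n(n-1)/2 = 6*5/2 = 15 regardless of the input order.
Total comparisons: 5 + 4 + 3 + 2 + 1 = 15


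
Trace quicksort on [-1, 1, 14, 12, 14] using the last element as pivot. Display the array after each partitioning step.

Partition 1: pivot=14 at index 4 -> [-1, 1, 14, 12, 14]
Partition 2: pivot=12 at index 2 -> [-1, 1, 12, 14, 14]
Partition 3: pivot=1 at index 1 -> [-1, 1, 12, 14, 14]


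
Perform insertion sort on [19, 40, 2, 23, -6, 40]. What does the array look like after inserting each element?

First element 19 is already 'sorted'
Insert 40: shifted 0 elements -> [19, 40, 2, 23, -6, 40]
Insert 2: shifted 2 elements -> [2, 19, 40, 23, -6, 40]
Insert 23: shifted 1 elements -> [2, 19, 23, 40, -6, 40]
Insert -6: shifted 4 elements -> [-6, 2, 19, 23, 40, 40]
Insert 40: shifted 0 elements -> [-6, 2, 19, 23, 40, 40]


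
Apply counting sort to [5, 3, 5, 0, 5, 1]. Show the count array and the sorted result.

Count array: [1, 1, 0, 1, 0, 3]
(count[i] = number of elements equal to i)
Cumulative count: [1, 2, 2, 3, 3, 6]
Sorted: [0, 1, 3, 5, 5, 5]


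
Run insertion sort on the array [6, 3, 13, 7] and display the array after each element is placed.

First element 6 is already 'sorted'
Insert 3: shifted 1 elements -> [3, 6, 13, 7]
Insert 13: shifted 0 elements -> [3, 6, 13, 7]
Insert 7: shifted 1 elements -> [3, 6, 7, 13]


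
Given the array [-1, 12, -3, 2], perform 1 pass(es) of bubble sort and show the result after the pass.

After pass 1: [-1, -3, 2, 12] (2 swaps)
Total swaps: 2


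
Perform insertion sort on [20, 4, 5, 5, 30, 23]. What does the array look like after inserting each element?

First element 20 is already 'sorted'
Insert 4: shifted 1 elements -> [4, 20, 5, 5, 30, 23]
Insert 5: shifted 1 elements -> [4, 5, 20, 5, 30, 23]
Insert 5: shifted 1 elements -> [4, 5, 5, 20, 30, 23]
Insert 30: shifted 0 elements -> [4, 5, 5, 20, 30, 23]
Insert 23: shifted 1 elements -> [4, 5, 5, 20, 23, 30]


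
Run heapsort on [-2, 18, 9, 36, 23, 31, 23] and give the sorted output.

Build heap: [36, 23, 31, 18, -2, 9, 23]
Extract 36: [31, 23, 23, 18, -2, 9, 36]
Extract 31: [23, 18, 23, 9, -2, 31, 36]
Extract 23: [23, 18, -2, 9, 23, 31, 36]
Extract 23: [18, 9, -2, 23, 23, 31, 36]
Extract 18: [9, -2, 18, 23, 23, 31, 36]
Extract 9: [-2, 9, 18, 23, 23, 31, 36]


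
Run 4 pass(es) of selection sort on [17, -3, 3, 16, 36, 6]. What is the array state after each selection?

Pass 1: Select minimum -3 at index 1, swap -> [-3, 17, 3, 16, 36, 6]
Pass 2: Select minimum 3 at index 2, swap -> [-3, 3, 17, 16, 36, 6]
Pass 3: Select minimum 6 at index 5, swap -> [-3, 3, 6, 16, 36, 17]
Pass 4: Select minimum 16 at index 3, swap -> [-3, 3, 6, 16, 36, 17]


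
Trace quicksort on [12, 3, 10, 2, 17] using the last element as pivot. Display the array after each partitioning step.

Partition 1: pivot=17 at index 4 -> [12, 3, 10, 2, 17]
Partition 2: pivot=2 at index 0 -> [2, 3, 10, 12, 17]
Partition 3: pivot=12 at index 3 -> [2, 3, 10, 12, 17]
Partition 4: pivot=10 at index 2 -> [2, 3, 10, 12, 17]


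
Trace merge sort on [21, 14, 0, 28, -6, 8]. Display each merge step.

Divide and conquer:
  Merge [14] + [0] -> [0, 14]
  Merge [21] + [0, 14] -> [0, 14, 21]
  Merge [-6] + [8] -> [-6, 8]
  Merge [28] + [-6, 8] -> [-6, 8, 28]
  Merge [0, 14, 21] + [-6, 8, 28] -> [-6, 0, 8, 14, 21, 28]


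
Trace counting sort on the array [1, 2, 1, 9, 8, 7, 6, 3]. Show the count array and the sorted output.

Count array: [0, 2, 1, 1, 0, 0, 1, 1, 1, 1]
(count[i] = number of elements equal to i)
Cumulative count: [0, 2, 3, 4, 4, 4, 5, 6, 7, 8]
Sorted: [1, 1, 2, 3, 6, 7, 8, 9]


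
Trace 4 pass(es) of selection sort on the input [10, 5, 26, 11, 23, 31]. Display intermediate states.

Pass 1: Select minimum 5 at index 1, swap -> [5, 10, 26, 11, 23, 31]
Pass 2: Select minimum 10 at index 1, swap -> [5, 10, 26, 11, 23, 31]
Pass 3: Select minimum 11 at index 3, swap -> [5, 10, 11, 26, 23, 31]
Pass 4: Select minimum 23 at index 4, swap -> [5, 10, 11, 23, 26, 31]


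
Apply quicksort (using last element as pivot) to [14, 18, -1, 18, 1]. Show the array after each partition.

Partition 1: pivot=1 at index 1 -> [-1, 1, 14, 18, 18]
Partition 2: pivot=18 at index 4 -> [-1, 1, 14, 18, 18]
Partition 3: pivot=18 at index 3 -> [-1, 1, 14, 18, 18]


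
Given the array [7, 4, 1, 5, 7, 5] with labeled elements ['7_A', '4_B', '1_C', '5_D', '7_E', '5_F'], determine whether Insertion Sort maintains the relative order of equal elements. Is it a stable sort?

Trace Insertion Sort on the labeled array (the key is the number; the letter only tracks identity):
  Insert 4_B at index 0: [4_B, 7_A, 1_C, 5_D, 7_E, 5_F]
  Insert 1_C at index 0: [1_C, 4_B, 7_A, 5_D, 7_E, 5_F]
  Insert 5_D at index 2: [1_C, 4_B, 5_D, 7_A, 7_E, 5_F]
  Insert 7_E at index 4: [1_C, 4_B, 5_D, 7_A, 7_E, 5_F]
  Insert 5_F at index 3: [1_C, 4_B, 5_D, 5_F, 7_A, 7_E]
Final order: [1_C, 4_B, 5_D, 5_F, 7_A, 7_E]
Equal keys:
  value 5: originally 5_D, 5_F; after sorting 5_D, 5_F -> order preserved
  value 7: originally 7_A, 7_E; after sorting 7_A, 7_E -> order preserved
All equal keys kept their original relative order. Insertion Sort is stable: elements are shifted only while they are strictly greater than the key, so a key is inserted after any equal elements already placed.
Answer: Stable


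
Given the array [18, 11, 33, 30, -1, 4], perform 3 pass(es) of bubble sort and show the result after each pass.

After pass 1: [11, 18, 30, -1, 4, 33] (4 swaps)
After pass 2: [11, 18, -1, 4, 30, 33] (2 swaps)
After pass 3: [11, -1, 4, 18, 30, 33] (2 swaps)
Total swaps: 8


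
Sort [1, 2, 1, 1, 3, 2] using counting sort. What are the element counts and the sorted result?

Count array: [0, 3, 2, 1]
(count[i] = number of elements equal to i)
Cumulative count: [0, 3, 5, 6]
Sorted: [1, 1, 1, 2, 2, 3]


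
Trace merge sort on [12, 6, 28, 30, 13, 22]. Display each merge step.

Divide and conquer:
  Merge [6] + [28] -> [6, 28]
  Merge [12] + [6, 28] -> [6, 12, 28]
  Merge [13] + [22] -> [13, 22]
  Merge [30] + [13, 22] -> [13, 22, 30]
  Merge [6, 12, 28] + [13, 22, 30] -> [6, 12, 13, 22, 28, 30]


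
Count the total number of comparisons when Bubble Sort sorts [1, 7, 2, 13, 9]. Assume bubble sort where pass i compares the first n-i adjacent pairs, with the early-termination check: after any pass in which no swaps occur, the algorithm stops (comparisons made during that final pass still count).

Pass 1: compare adjacent pairs (0,1)..(3,4) = 4 comparison(s), 2 swap(s) -> [1, 2, 7, 9, 13]
Pass 2: compare adjacent pairs (0,1)..(2,3) = 3 comparison(s), 0 swap(s) -> [1, 2, 7, 9, 13]
No swaps in this pass, so bubble sort stops here.
Total comparisons: 4 + 3 = 7


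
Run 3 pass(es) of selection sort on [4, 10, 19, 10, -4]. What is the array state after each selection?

Pass 1: Select minimum -4 at index 4, swap -> [-4, 10, 19, 10, 4]
Pass 2: Select minimum 4 at index 4, swap -> [-4, 4, 19, 10, 10]
Pass 3: Select minimum 10 at index 3, swap -> [-4, 4, 10, 19, 10]


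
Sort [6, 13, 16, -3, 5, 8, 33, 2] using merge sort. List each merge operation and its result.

Divide and conquer:
  Merge [6] + [13] -> [6, 13]
  Merge [16] + [-3] -> [-3, 16]
  Merge [6, 13] + [-3, 16] -> [-3, 6, 13, 16]
  Merge [5] + [8] -> [5, 8]
  Merge [33] + [2] -> [2, 33]
  Merge [5, 8] + [2, 33] -> [2, 5, 8, 33]
  Merge [-3, 6, 13, 16] + [2, 5, 8, 33] -> [-3, 2, 5, 6, 8, 13, 16, 33]


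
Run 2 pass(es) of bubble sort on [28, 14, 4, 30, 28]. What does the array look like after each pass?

After pass 1: [14, 4, 28, 28, 30] (3 swaps)
After pass 2: [4, 14, 28, 28, 30] (1 swaps)
Total swaps: 4


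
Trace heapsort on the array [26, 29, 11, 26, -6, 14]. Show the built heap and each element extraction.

Build heap: [29, 26, 14, 26, -6, 11]
Extract 29: [26, 26, 14, 11, -6, 29]
Extract 26: [26, 11, 14, -6, 26, 29]
Extract 26: [14, 11, -6, 26, 26, 29]
Extract 14: [11, -6, 14, 26, 26, 29]
Extract 11: [-6, 11, 14, 26, 26, 29]


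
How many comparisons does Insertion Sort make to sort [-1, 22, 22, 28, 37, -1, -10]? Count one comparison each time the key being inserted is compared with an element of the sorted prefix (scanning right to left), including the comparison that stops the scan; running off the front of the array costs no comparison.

Insert 22: -1 <= 22 (stop) = 1 comparison(s) -> [-1, 22, 22, 28, 37, -1, -10]
Insert 22: 22 <= 22 (stop) = 1 comparison(s) -> [-1, 22, 22, 28, 37, -1, -10]
Insert 28: 22 <= 28 (stop) = 1 comparison(s) -> [-1, 22, 22, 28, 37, -1, -10]
Insert 37: 28 <= 37 (stop) = 1 comparison(s) -> [-1, 22, 22, 28, 37, -1, -10]
Insert -1: 37 > -1 (shift), 28 > -1 (shift), 22 > -1 (shift), 22 > -1 (shift), -1 <= -1 (stop) = 5 comparison(s) -> [-1, -1, 22, 22, 28, 37, -10]
Insert -10: 37 > -10 (shift), 28 > -10 (shift), 22 > -10 (shift), 22 > -10 (shift), -1 > -10 (shift), -1 > -10 (shift), reached front = 6 comparison(s) -> [-10, -1, -1, 22, 22, 28, 37]
Total comparisons: 1 + 1 + 1 + 1 + 5 + 6 = 15


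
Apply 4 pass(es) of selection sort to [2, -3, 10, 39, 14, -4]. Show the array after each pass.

Pass 1: Select minimum -4 at index 5, swap -> [-4, -3, 10, 39, 14, 2]
Pass 2: Select minimum -3 at index 1, swap -> [-4, -3, 10, 39, 14, 2]
Pass 3: Select minimum 2 at index 5, swap -> [-4, -3, 2, 39, 14, 10]
Pass 4: Select minimum 10 at index 5, swap -> [-4, -3, 2, 10, 14, 39]


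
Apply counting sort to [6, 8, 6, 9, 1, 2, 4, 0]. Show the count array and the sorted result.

Count array: [1, 1, 1, 0, 1, 0, 2, 0, 1, 1]
(count[i] = number of elements equal to i)
Cumulative count: [1, 2, 3, 3, 4, 4, 6, 6, 7, 8]
Sorted: [0, 1, 2, 4, 6, 6, 8, 9]


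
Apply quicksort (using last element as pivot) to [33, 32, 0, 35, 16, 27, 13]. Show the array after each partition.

Partition 1: pivot=13 at index 1 -> [0, 13, 33, 35, 16, 27, 32]
Partition 2: pivot=32 at index 4 -> [0, 13, 16, 27, 32, 35, 33]
Partition 3: pivot=27 at index 3 -> [0, 13, 16, 27, 32, 35, 33]
Partition 4: pivot=33 at index 5 -> [0, 13, 16, 27, 32, 33, 35]


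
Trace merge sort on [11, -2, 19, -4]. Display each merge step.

Divide and conquer:
  Merge [11] + [-2] -> [-2, 11]
  Merge [19] + [-4] -> [-4, 19]
  Merge [-2, 11] + [-4, 19] -> [-4, -2, 11, 19]


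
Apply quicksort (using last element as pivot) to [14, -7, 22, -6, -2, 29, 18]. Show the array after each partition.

Partition 1: pivot=18 at index 4 -> [14, -7, -6, -2, 18, 29, 22]
Partition 2: pivot=-2 at index 2 -> [-7, -6, -2, 14, 18, 29, 22]
Partition 3: pivot=-6 at index 1 -> [-7, -6, -2, 14, 18, 29, 22]
Partition 4: pivot=22 at index 5 -> [-7, -6, -2, 14, 18, 22, 29]


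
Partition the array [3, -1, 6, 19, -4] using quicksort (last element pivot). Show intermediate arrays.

Partition 1: pivot=-4 at index 0 -> [-4, -1, 6, 19, 3]
Partition 2: pivot=3 at index 2 -> [-4, -1, 3, 19, 6]
Partition 3: pivot=6 at index 3 -> [-4, -1, 3, 6, 19]


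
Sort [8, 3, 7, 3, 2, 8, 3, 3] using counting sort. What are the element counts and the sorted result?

Count array: [0, 0, 1, 4, 0, 0, 0, 1, 2]
(count[i] = number of elements equal to i)
Cumulative count: [0, 0, 1, 5, 5, 5, 5, 6, 8]
Sorted: [2, 3, 3, 3, 3, 7, 8, 8]


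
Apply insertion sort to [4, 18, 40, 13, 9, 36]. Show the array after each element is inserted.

First element 4 is already 'sorted'
Insert 18: shifted 0 elements -> [4, 18, 40, 13, 9, 36]
Insert 40: shifted 0 elements -> [4, 18, 40, 13, 9, 36]
Insert 13: shifted 2 elements -> [4, 13, 18, 40, 9, 36]
Insert 9: shifted 3 elements -> [4, 9, 13, 18, 40, 36]
Insert 36: shifted 1 elements -> [4, 9, 13, 18, 36, 40]


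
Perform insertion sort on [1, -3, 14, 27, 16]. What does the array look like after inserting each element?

First element 1 is already 'sorted'
Insert -3: shifted 1 elements -> [-3, 1, 14, 27, 16]
Insert 14: shifted 0 elements -> [-3, 1, 14, 27, 16]
Insert 27: shifted 0 elements -> [-3, 1, 14, 27, 16]
Insert 16: shifted 1 elements -> [-3, 1, 14, 16, 27]


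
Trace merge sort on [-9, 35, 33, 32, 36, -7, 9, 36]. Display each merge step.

Divide and conquer:
  Merge [-9] + [35] -> [-9, 35]
  Merge [33] + [32] -> [32, 33]
  Merge [-9, 35] + [32, 33] -> [-9, 32, 33, 35]
  Merge [36] + [-7] -> [-7, 36]
  Merge [9] + [36] -> [9, 36]
  Merge [-7, 36] + [9, 36] -> [-7, 9, 36, 36]
  Merge [-9, 32, 33, 35] + [-7, 9, 36, 36] -> [-9, -7, 9, 32, 33, 35, 36, 36]


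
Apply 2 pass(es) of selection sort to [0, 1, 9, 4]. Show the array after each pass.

Pass 1: Select minimum 0 at index 0, swap -> [0, 1, 9, 4]
Pass 2: Select minimum 1 at index 1, swap -> [0, 1, 9, 4]


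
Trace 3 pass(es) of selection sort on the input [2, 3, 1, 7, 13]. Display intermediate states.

Pass 1: Select minimum 1 at index 2, swap -> [1, 3, 2, 7, 13]
Pass 2: Select minimum 2 at index 2, swap -> [1, 2, 3, 7, 13]
Pass 3: Select minimum 3 at index 2, swap -> [1, 2, 3, 7, 13]


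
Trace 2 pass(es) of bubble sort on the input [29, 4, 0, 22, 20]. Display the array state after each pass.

After pass 1: [4, 0, 22, 20, 29] (4 swaps)
After pass 2: [0, 4, 20, 22, 29] (2 swaps)
Total swaps: 6


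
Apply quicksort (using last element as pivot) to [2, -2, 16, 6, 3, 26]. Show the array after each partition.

Partition 1: pivot=26 at index 5 -> [2, -2, 16, 6, 3, 26]
Partition 2: pivot=3 at index 2 -> [2, -2, 3, 6, 16, 26]
Partition 3: pivot=-2 at index 0 -> [-2, 2, 3, 6, 16, 26]
Partition 4: pivot=16 at index 4 -> [-2, 2, 3, 6, 16, 26]


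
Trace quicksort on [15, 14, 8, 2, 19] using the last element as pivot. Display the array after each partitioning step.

Partition 1: pivot=19 at index 4 -> [15, 14, 8, 2, 19]
Partition 2: pivot=2 at index 0 -> [2, 14, 8, 15, 19]
Partition 3: pivot=15 at index 3 -> [2, 14, 8, 15, 19]
Partition 4: pivot=8 at index 1 -> [2, 8, 14, 15, 19]


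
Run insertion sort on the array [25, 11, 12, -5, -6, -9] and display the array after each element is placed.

First element 25 is already 'sorted'
Insert 11: shifted 1 elements -> [11, 25, 12, -5, -6, -9]
Insert 12: shifted 1 elements -> [11, 12, 25, -5, -6, -9]
Insert -5: shifted 3 elements -> [-5, 11, 12, 25, -6, -9]
Insert -6: shifted 4 elements -> [-6, -5, 11, 12, 25, -9]
Insert -9: shifted 5 elements -> [-9, -6, -5, 11, 12, 25]


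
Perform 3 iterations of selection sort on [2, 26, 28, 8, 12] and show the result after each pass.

Pass 1: Select minimum 2 at index 0, swap -> [2, 26, 28, 8, 12]
Pass 2: Select minimum 8 at index 3, swap -> [2, 8, 28, 26, 12]
Pass 3: Select minimum 12 at index 4, swap -> [2, 8, 12, 26, 28]


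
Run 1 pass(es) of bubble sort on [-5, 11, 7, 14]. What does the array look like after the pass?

After pass 1: [-5, 7, 11, 14] (1 swaps)
Total swaps: 1


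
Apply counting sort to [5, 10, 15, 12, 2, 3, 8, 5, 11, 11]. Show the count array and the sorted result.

Count array: [0, 0, 1, 1, 0, 2, 0, 0, 1, 0, 1, 2, 1, 0, 0, 1]
(count[i] = number of elements equal to i)
Cumulative count: [0, 0, 1, 2, 2, 4, 4, 4, 5, 5, 6, 8, 9, 9, 9, 10]
Sorted: [2, 3, 5, 5, 8, 10, 11, 11, 12, 15]


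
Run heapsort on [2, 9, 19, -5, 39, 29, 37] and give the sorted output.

Build heap: [39, 9, 37, -5, 2, 29, 19]
Extract 39: [37, 9, 29, -5, 2, 19, 39]
Extract 37: [29, 9, 19, -5, 2, 37, 39]
Extract 29: [19, 9, 2, -5, 29, 37, 39]
Extract 19: [9, -5, 2, 19, 29, 37, 39]
Extract 9: [2, -5, 9, 19, 29, 37, 39]
Extract 2: [-5, 2, 9, 19, 29, 37, 39]


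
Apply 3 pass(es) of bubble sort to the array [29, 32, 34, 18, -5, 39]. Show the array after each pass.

After pass 1: [29, 32, 18, -5, 34, 39] (2 swaps)
After pass 2: [29, 18, -5, 32, 34, 39] (2 swaps)
After pass 3: [18, -5, 29, 32, 34, 39] (2 swaps)
Total swaps: 6


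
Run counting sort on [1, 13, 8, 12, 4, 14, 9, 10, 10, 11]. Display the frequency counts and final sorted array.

Count array: [0, 1, 0, 0, 1, 0, 0, 0, 1, 1, 2, 1, 1, 1, 1]
(count[i] = number of elements equal to i)
Cumulative count: [0, 1, 1, 1, 2, 2, 2, 2, 3, 4, 6, 7, 8, 9, 10]
Sorted: [1, 4, 8, 9, 10, 10, 11, 12, 13, 14]


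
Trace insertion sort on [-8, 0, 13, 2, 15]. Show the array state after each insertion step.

First element -8 is already 'sorted'
Insert 0: shifted 0 elements -> [-8, 0, 13, 2, 15]
Insert 13: shifted 0 elements -> [-8, 0, 13, 2, 15]
Insert 2: shifted 1 elements -> [-8, 0, 2, 13, 15]
Insert 15: shifted 0 elements -> [-8, 0, 2, 13, 15]


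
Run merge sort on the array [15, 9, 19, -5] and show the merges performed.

Divide and conquer:
  Merge [15] + [9] -> [9, 15]
  Merge [19] + [-5] -> [-5, 19]
  Merge [9, 15] + [-5, 19] -> [-5, 9, 15, 19]


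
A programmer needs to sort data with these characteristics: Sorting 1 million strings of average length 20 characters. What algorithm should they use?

Best choice: MSD radix sort or Mergesort
Reason: MSD radix sort is a non-comparison sort that buckets the strings by successive character positions, running in time proportional to the total number of characters examined rather than O(n log n) string comparisons; mergesort is a stable O(n log n)-comparison alternative that works for arbitrary variable-length keys


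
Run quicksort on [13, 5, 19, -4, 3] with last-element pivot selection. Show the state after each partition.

Partition 1: pivot=3 at index 1 -> [-4, 3, 19, 13, 5]
Partition 2: pivot=5 at index 2 -> [-4, 3, 5, 13, 19]
Partition 3: pivot=19 at index 4 -> [-4, 3, 5, 13, 19]


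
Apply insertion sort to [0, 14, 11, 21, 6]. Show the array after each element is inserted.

First element 0 is already 'sorted'
Insert 14: shifted 0 elements -> [0, 14, 11, 21, 6]
Insert 11: shifted 1 elements -> [0, 11, 14, 21, 6]
Insert 21: shifted 0 elements -> [0, 11, 14, 21, 6]
Insert 6: shifted 3 elements -> [0, 6, 11, 14, 21]


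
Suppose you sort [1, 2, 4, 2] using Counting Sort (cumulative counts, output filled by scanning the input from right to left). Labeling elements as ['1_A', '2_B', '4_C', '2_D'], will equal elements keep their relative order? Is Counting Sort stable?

Trace Counting Sort on the labeled array (the key is the number; the letter only tracks identity):
  Counts for values 0..4: [0, 1, 2, 0, 1]
  Cumulative counts: [0, 1, 3, 3, 4]
  Scan right to left: place 2_D at output index 2
  Scan right to left: place 4_C at output index 3
  Scan right to left: place 2_B at output index 1
  Scan right to left: place 1_A at output index 0
  Output: [1_A, 2_B, 2_D, 4_C]
Equal keys:
  value 2: originally 2_B, 2_D; after sorting 2_B, 2_D -> order preserved
All equal keys kept their original relative order. Counting Sort is stable: scanning the input right to left with decreasing cumulative counts places later duplicates at later output positions.
Answer: Stable
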